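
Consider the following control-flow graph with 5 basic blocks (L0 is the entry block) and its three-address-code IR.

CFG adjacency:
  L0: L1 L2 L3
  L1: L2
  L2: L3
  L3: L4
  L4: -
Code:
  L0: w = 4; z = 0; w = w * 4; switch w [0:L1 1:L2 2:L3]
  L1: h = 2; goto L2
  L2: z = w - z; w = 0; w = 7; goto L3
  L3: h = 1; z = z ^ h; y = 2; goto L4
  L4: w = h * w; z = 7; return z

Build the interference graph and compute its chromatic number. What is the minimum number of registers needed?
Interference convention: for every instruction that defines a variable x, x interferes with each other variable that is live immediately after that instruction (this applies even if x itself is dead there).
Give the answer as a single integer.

Answer: 3

Analysis:
Per-block:
  L0 def {w,z} use ∅
  L1 def {h} use ∅
  L2 def {w,z} use {w,z}
  L3 def {h,y,z} use {z}
  L4 def {w,z} use {h,w}

Backward fixpoint:
  live L0: ∅→{w,z}
  live L1: {w,z}→{w,z}
  live L2: {w,z}→{w,z}
  live L3: {w,z}→{h,w}
  live L4: {h,w}→∅

Interference:
  h — {w,y,z}
  w — {h,y,z}
  y — {h,w}
  z — {h,w}

Chromatic number:
  lower bound: {h,w,y} mutually conflict ⇒ χ ≥ 3
  3-colouring: r0={h}  r1={w}  r2={y,z}
  χ = 3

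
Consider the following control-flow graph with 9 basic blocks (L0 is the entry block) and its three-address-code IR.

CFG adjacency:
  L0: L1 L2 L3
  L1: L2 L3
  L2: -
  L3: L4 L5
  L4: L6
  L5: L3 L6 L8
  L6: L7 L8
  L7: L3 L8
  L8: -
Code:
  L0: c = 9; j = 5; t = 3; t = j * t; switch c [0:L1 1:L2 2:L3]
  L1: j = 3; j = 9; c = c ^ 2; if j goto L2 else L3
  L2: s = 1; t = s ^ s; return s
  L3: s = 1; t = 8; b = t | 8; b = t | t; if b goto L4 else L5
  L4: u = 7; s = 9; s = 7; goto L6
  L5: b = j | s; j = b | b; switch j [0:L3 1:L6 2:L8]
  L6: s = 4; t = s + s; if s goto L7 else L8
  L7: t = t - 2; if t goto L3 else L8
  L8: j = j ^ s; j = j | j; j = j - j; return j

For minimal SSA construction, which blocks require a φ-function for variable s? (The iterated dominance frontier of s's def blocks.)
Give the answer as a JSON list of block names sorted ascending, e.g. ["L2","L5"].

Answer: ["L3", "L6", "L8"]

Analysis:
idom tree: L1←L0 L2←L0 L3←L0 L4←L3 L5←L3 L6←L3 L7←L6 L8←L3
Dom∩ at merges:
  L2: preds {L0,L1}: {L0} ∩ {L0,L1} = {L0}; idom=L0
  L3: preds {L0,L1,L5,L7}: {L0} ∩ {L0,L1} ∩ {L0,L3,L5} ∩ {L0,L3,L6,L7} = {L0}; idom=L0
  L6: preds {L4,L5}: {L0,L3,L4} ∩ {L0,L3,L5} = {L0,L3}; idom=L3
  L8: preds {L5,L6,L7}: {L0,L3,L5} ∩ {L0,L3,L6} ∩ {L0,L3,L6,L7} = {L0,L3}; idom=L3

Frontier:
  L2←L0: walk · to L0
  L2←L1: walk L1 to L0
  L3←L0: walk · to L0
  L3←L1: walk L1 to L0
  L3←L5: walk L5→L3 to L0
  L3←L7: walk L7→L6→L3 to L0
  L6←L4: walk L4 to L3
  L6←L5: walk L5 to L3
  L8←L5: walk L5 to L3
  L8←L6: walk L6 to L3
  L8←L7: walk L7→L6 to L3
  DF(L0)=∅
  DF(L1)={L2,L3}
  DF(L2)=∅
  DF(L3)={L3}
  DF(L4)={L6}
  DF(L5)={L3,L6,L8}
  DF(L6)={L3,L8}
  DF(L7)={L3,L8}
  DF(L8)=∅

φ for s: defs {L2,L3,L4,L6}
  DF⁺ = {L3,L6,L8}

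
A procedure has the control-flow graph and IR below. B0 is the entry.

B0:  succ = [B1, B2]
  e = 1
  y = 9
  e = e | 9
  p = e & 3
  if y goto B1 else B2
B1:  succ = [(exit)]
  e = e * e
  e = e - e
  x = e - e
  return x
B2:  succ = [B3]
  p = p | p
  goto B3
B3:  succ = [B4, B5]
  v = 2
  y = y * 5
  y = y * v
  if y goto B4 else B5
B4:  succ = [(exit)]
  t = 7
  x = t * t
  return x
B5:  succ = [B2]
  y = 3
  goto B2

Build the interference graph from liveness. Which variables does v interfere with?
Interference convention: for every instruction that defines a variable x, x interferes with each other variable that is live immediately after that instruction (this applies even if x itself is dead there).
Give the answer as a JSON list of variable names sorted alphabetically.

def/use:
  B0: {e,p,y} / ∅
  B1: {e,x} / {e}
  B2: {p} / {p}
  B3: {v,y} / {y}
  B4: {t,x} / ∅
  B5: {y} / ∅

Live sets:
  B0 li=∅ lo={e,p,y}
  B1 li={e} lo=∅
  B2 li={p,y} lo={p,y}
  B3 li={p,y} lo={p}
  B4 li=∅ lo=∅
  B5 li={p} lo={p,y}

Conflict graph:
  e↔{p,y}
  p↔{e,v,y}
  t↔∅
  v↔{p,y}
  x↔∅
  y↔{e,p,v}

N(v) = ["p", "y"]

Answer: ["p", "y"]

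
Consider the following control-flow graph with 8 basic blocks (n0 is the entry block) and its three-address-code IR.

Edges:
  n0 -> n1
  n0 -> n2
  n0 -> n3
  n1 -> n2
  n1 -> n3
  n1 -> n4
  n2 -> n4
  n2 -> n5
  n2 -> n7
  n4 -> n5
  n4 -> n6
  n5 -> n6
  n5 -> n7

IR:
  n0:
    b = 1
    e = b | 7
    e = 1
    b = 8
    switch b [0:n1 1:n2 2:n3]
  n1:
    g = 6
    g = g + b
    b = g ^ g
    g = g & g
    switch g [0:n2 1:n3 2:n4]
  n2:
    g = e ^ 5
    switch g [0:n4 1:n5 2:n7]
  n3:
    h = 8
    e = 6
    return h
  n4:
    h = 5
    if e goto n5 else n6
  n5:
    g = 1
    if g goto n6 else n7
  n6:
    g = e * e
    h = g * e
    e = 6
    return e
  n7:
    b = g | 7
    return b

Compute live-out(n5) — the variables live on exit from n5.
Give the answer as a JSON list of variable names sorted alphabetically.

Per-block:
  n0: {b,e} / ∅
  n1: {b,g} / {b}
  n2: {g} / {e}
  n3: {e,h} / ∅
  n4: {h} / {e}
  n5: {g} / ∅
  n6: {e,g,h} / {e}
  n7: {b} / {g}

Live sets:
  live n0: ∅→{b,e}
  live n1: {b,e}→{e}
  live n2: {e}→{e,g}
  live n3: ∅→∅
  live n4: {e}→{e}
  live n5: {e}→{e,g}
  live n6: {e}→∅
  live n7: {g}→∅

live-out(n5) = ["e", "g"]

Answer: ["e", "g"]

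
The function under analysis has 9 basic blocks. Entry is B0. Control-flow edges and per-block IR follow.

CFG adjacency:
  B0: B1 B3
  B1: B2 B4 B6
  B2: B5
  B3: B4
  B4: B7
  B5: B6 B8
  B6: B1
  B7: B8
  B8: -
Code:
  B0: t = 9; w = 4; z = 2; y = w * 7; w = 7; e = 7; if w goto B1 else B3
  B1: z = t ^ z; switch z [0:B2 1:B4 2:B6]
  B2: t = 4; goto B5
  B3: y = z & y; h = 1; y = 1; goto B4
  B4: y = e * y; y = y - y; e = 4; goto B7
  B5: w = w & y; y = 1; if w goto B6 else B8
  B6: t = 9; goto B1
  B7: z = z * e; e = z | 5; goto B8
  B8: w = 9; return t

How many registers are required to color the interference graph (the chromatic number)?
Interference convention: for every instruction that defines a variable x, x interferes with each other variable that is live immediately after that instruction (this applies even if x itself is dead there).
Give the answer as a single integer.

def/use:
  B0: def={e,t,w,y,z} ue=∅
  B1: def={z} ue={t,z}
  B2: def={t} ue=∅
  B3: def={h,y} ue={y,z}
  B4: def={e,y} ue={e,y}
  B5: def={w,y} ue={w,y}
  B6: def={t} ue=∅
  B7: def={e,z} ue={e,z}
  B8: def={w} ue={t}

Backward fixpoint:
  live B0: ∅→{e,t,w,y,z}
  live B1: {e,t,w,y,z}→{e,t,w,y,z}
  live B2: {e,w,y,z}→{e,t,w,y,z}
  live B3: {e,t,y,z}→{e,t,y,z}
  live B4: {e,t,y,z}→{e,t,z}
  live B5: {e,t,w,y,z}→{e,t,w,y,z}
  live B6: {e,w,y,z}→{e,t,w,y,z}
  live B7: {e,t,z}→{t}
  live B8: {t}→∅

Conflict graph:
  e: {h,t,w,y,z}
  h: {e,t,z}
  t: {e,h,w,y,z}
  w: {e,t,y,z}
  y: {e,t,w,z}
  z: {e,h,t,w,y}

Registers:
  clique {e,t,w,y,z} ⇒ need ≥ 5
  5-colouring: c0={e}  c1={t}  c2={z}  c3={h,w}  c4={y}
  χ = 5

Answer: 5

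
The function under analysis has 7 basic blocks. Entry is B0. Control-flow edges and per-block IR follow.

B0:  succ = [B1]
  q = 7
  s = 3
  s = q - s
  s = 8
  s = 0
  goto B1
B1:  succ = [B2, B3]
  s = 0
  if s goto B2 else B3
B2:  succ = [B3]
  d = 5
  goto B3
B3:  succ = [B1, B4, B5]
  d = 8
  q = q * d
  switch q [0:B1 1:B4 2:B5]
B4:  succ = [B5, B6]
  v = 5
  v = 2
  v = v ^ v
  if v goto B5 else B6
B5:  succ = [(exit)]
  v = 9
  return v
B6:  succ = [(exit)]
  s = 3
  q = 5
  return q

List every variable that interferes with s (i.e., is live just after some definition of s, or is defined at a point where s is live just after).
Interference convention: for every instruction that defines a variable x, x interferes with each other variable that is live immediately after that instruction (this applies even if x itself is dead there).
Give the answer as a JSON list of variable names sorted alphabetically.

Answer: ["q"]

Analysis:
Block summaries:
  B0: def={q,s} ue=∅
  B1: def={s} ue=∅
  B2: def={d} ue=∅
  B3: def={d,q} ue={q}
  B4: def={v} ue=∅
  B5: def={v} ue=∅
  B6: def={q,s} ue=∅

Live sets:
  B0: in=∅ out={q}
  B1: in={q} out={q}
  B2: in={q} out={q}
  B3: in={q} out={q}
  B4: in=∅ out=∅
  B5: in=∅ out=∅
  B6: in=∅ out=∅

Conflict graph:
  d↔{q}
  q↔{d,s}
  s↔{q}
  v↔∅

N(s) = ["q"]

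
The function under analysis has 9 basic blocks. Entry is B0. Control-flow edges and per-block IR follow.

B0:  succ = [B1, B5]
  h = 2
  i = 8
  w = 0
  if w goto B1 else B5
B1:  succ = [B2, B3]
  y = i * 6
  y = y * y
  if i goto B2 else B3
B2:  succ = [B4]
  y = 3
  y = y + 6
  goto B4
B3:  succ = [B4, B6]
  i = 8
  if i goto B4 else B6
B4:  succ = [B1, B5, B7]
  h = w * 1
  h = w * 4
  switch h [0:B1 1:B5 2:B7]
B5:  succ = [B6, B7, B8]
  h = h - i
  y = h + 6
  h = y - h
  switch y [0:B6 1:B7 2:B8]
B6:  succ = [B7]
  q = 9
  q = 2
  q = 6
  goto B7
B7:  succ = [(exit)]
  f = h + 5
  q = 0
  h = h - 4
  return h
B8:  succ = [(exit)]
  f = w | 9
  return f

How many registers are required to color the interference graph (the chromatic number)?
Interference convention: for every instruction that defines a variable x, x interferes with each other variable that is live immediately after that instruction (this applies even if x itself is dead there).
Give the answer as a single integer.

def/use:
  B0 def {h,i,w} use ∅
  B1 def {y} use {i}
  B2 def {y} use ∅
  B3 def {i} use ∅
  B4 def {h} use {w}
  B5 def {h,y} use {h,i}
  B6 def {q} use ∅
  B7 def {f,h,q} use {h}
  B8 def {f} use {w}

Liveness:
  B0: in=∅ out={h,i,w}
  B1: in={h,i,w} out={h,i,w}
  B2: in={i,w} out={i,w}
  B3: in={h,w} out={h,i,w}
  B4: in={i,w} out={h,i,w}
  B5: in={h,i,w} out={h,w}
  B6: in={h} out={h}
  B7: in={h} out=∅
  B8: in={w} out=∅

Interference:
  f↔{h}
  h↔{f,i,q,w,y}
  i↔{h,w,y}
  q↔{h}
  w↔{h,i,y}
  y↔{h,i,w}

Chromatic number:
  lower bound: {h,i,w,y} mutually conflict ⇒ χ ≥ 4
  4-colouring: r0={h}  r1={f,i,q}  r2={w}  r3={y}
  χ = 4

Answer: 4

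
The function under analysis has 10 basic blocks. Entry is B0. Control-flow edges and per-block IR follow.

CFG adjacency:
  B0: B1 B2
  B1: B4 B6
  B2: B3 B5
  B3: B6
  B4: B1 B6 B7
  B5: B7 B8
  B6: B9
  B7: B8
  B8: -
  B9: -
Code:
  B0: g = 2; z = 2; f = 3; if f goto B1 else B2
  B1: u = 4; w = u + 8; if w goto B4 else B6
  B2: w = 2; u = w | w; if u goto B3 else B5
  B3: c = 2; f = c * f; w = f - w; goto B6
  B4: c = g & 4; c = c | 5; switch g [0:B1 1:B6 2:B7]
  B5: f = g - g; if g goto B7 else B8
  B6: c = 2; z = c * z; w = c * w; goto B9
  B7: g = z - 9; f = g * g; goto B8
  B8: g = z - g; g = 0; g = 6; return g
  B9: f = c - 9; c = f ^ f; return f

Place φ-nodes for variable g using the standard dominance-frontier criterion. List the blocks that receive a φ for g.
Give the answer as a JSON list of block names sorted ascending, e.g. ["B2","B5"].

idom tree: B1←B0 B2←B0 B3←B2 B4←B1 B5←B2 B6←B0 B7←B0 B8←B0 B9←B6
Join-block Dom:
  B1: preds {B0,B4}: {B0} ∩ {B0,B1,B4} = {B0}; idom=B0
  B6: preds {B1,B3,B4}: {B0,B1} ∩ {B0,B2,B3} ∩ {B0,B1,B4} = {B0}; idom=B0
  B7: preds {B4,B5}: {B0,B1,B4} ∩ {B0,B2,B5} = {B0}; idom=B0
  B8: preds {B5,B7}: {B0,B2,B5} ∩ {B0,B7} = {B0}; idom=B0

DF walk-up:
  join B1 pred B0: · stop@B0
  join B1 pred B4: B4→B1 stop@B0
  join B6 pred B1: B1 stop@B0
  join B6 pred B3: B3→B2 stop@B0
  join B6 pred B4: B4→B1 stop@B0
  join B7 pred B4: B4→B1 stop@B0
  join B7 pred B5: B5→B2 stop@B0
  join B8 pred B5: B5→B2 stop@B0
  join B8 pred B7: B7 stop@B0
  B0: DF=∅
  B1: DF={B1,B6,B7}
  B2: DF={B6,B7,B8}
  B3: DF={B6}
  B4: DF={B1,B6,B7}
  B5: DF={B7,B8}
  B6: DF=∅
  B7: DF={B8}
  B8: DF=∅
  B9: DF=∅

φ for g: defs {B0,B7,B8}
  DF⁺ = {B8}

Answer: ["B8"]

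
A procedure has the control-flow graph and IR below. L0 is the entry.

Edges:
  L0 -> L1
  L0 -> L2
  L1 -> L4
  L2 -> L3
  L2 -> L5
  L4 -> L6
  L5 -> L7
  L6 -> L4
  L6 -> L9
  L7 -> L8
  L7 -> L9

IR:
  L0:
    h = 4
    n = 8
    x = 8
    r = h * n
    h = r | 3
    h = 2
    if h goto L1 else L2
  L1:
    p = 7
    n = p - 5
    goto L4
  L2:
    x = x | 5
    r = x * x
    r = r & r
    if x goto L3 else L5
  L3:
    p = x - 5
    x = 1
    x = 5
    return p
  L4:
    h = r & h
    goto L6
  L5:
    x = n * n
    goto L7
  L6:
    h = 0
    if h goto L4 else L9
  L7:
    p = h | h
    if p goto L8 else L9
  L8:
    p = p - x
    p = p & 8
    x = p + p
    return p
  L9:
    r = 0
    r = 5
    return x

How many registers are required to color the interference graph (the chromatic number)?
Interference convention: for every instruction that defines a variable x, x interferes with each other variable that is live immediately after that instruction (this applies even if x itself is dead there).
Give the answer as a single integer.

Answer: 4

Derivation:
Per-block:
  L0 def {h,n,r,x} use ∅
  L1 def {n,p} use ∅
  L2 def {r,x} use {x}
  L3 def {p,x} use {x}
  L4 def {h} use {h,r}
  L5 def {x} use {n}
  L6 def {h} use ∅
  L7 def {p} use {h}
  L8 def {p,x} use {p,x}
  L9 def {r} use {x}

Backward fixpoint:
  L0 li=∅ lo={h,n,r,x}
  L1 li={h,r,x} lo={h,r,x}
  L2 li={h,n,x} lo={h,n,x}
  L3 li={x} lo=∅
  L4 li={h,r,x} lo={r,x}
  L5 li={h,n} lo={h,x}
  L6 li={r,x} lo={h,r,x}
  L7 li={h,x} lo={p,x}
  L8 li={p,x} lo=∅
  L9 li={x} lo=∅

Interfere edges:
  h — {n,p,r,x}
  n — {h,r,x}
  p — {h,r,x}
  r — {h,n,p,x}
  x — {h,n,p,r}

Chromatic number:
  {h,n,r,x} pairwise interfere (4-clique) ⇒ χ ≥ 4
  4-colouring: c0={h}  c1={r}  c2={x}  c3={n,p}
  χ = 4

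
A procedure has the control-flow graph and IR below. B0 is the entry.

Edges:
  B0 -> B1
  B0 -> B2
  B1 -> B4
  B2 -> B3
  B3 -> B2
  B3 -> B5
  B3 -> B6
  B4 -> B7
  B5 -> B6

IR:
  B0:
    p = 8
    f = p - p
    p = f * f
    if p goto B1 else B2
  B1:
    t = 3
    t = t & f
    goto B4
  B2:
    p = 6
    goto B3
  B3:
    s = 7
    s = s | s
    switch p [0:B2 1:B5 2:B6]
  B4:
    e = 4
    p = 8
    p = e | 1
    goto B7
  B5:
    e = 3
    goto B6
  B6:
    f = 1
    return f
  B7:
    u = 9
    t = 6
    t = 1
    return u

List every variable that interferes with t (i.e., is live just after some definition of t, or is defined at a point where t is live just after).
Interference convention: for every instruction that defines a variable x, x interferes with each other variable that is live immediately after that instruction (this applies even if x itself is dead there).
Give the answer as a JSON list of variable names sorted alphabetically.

Answer: ["f", "u"]

Derivation:
def/use:
  B0: def={f,p} ue=∅
  B1: def={t} ue={f}
  B2: def={p} ue=∅
  B3: def={s} ue={p}
  B4: def={e,p} ue=∅
  B5: def={e} ue=∅
  B6: def={f} ue=∅
  B7: def={t,u} ue=∅

Backward fixpoint:
  B0 li=∅ lo={f}
  B1 li={f} lo=∅
  B2 li=∅ lo={p}
  B3 li={p} lo=∅
  B4 li=∅ lo=∅
  B5 li=∅ lo=∅
  B6 li=∅ lo=∅
  B7 li=∅ lo=∅

Interfere edges:
  e — {p}
  f — {p,t}
  p — {e,f,s}
  s — {p}
  t — {f,u}
  u — {t}

N(t) = ["f", "u"]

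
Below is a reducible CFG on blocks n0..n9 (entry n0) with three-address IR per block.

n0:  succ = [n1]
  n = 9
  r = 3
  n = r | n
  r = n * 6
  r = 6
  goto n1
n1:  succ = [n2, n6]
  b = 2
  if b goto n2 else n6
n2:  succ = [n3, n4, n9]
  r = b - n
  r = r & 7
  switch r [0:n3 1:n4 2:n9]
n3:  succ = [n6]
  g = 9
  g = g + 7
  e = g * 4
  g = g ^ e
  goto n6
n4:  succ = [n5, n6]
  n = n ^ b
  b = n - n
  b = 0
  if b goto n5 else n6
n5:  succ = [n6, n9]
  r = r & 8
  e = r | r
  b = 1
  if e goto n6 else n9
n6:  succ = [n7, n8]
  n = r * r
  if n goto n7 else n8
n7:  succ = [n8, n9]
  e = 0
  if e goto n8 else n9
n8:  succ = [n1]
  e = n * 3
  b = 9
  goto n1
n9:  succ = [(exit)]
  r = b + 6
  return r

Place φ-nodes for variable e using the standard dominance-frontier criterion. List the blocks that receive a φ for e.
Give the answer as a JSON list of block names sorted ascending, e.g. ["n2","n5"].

idom tree: n1←n0 n2←n1 n3←n2 n4←n2 n5←n4 n6←n1 n7←n6 n8←n6 n9←n1
Dom∩ at merges:
  n1: preds {n0,n8}: {n0} ∩ {n0,n1,n6,n8} = {n0}; idom=n0
  n6: preds {n1,n3,n4,n5}: {n0,n1} ∩ {n0,n1,n2,n3} ∩ {n0,n1,n2,n4} ∩ {n0,n1,n2,n4,n5} = {n0,n1}; idom=n1
  n8: preds {n6,n7}: {n0,n1,n6} ∩ {n0,n1,n6,n7} = {n0,n1,n6}; idom=n6
  n9: preds {n2,n5,n7}: {n0,n1,n2} ∩ {n0,n1,n2,n4,n5} ∩ {n0,n1,n6,n7} = {n0,n1}; idom=n1

DF derivation:
  n1←n0: walk · to n0
  n1←n8: walk n8→n6→n1 to n0
  n6←n1: walk · to n1
  n6←n3: walk n3→n2 to n1
  n6←n4: walk n4→n2 to n1
  n6←n5: walk n5→n4→n2 to n1
  n8←n6: walk · to n6
  n8←n7: walk n7 to n6
  n9←n2: walk n2 to n1
  n9←n5: walk n5→n4→n2 to n1
  n9←n7: walk n7→n6 to n1
  n0: DF=∅
  n1: DF={n1}
  n2: DF={n6,n9}
  n3: DF={n6}
  n4: DF={n6,n9}
  n5: DF={n6,n9}
  n6: DF={n1,n9}
  n7: DF={n8,n9}
  n8: DF={n1}
  n9: DF=∅

φ for e: defs {n3,n5,n7,n8}
  DF⁺ = {n1,n6,n8,n9}

Answer: ["n1", "n6", "n8", "n9"]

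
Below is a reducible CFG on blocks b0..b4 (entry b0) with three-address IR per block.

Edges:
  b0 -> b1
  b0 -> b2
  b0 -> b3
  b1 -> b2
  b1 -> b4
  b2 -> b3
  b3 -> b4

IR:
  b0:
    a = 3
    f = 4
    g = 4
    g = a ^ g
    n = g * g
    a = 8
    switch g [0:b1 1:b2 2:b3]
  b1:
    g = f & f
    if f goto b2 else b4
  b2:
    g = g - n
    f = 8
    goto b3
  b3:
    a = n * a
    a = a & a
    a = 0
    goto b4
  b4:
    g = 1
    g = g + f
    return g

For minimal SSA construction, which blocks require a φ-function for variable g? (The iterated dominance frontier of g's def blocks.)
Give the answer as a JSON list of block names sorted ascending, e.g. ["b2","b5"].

idom tree: b1←b0 b2←b0 b3←b0 b4←b0
Join-block Dom:
  b2: preds {b0,b1}: {b0} ∩ {b0,b1} = {b0}; idom=b0
  b3: preds {b0,b2}: {b0} ∩ {b0,b2} = {b0}; idom=b0
  b4: preds {b1,b3}: {b0,b1} ∩ {b0,b3} = {b0}; idom=b0

DF derivation:
  join b2 pred b0: · stop@b0
  join b2 pred b1: b1 stop@b0
  join b3 pred b0: · stop@b0
  join b3 pred b2: b2 stop@b0
  join b4 pred b1: b1 stop@b0
  join b4 pred b3: b3 stop@b0
  DF(b0)=∅
  DF(b1)={b2,b4}
  DF(b2)={b3}
  DF(b3)={b4}
  DF(b4)=∅

φ for g: defs {b0,b1,b2,b4}
  DF⁺ = {b2,b3,b4}

Answer: ["b2", "b3", "b4"]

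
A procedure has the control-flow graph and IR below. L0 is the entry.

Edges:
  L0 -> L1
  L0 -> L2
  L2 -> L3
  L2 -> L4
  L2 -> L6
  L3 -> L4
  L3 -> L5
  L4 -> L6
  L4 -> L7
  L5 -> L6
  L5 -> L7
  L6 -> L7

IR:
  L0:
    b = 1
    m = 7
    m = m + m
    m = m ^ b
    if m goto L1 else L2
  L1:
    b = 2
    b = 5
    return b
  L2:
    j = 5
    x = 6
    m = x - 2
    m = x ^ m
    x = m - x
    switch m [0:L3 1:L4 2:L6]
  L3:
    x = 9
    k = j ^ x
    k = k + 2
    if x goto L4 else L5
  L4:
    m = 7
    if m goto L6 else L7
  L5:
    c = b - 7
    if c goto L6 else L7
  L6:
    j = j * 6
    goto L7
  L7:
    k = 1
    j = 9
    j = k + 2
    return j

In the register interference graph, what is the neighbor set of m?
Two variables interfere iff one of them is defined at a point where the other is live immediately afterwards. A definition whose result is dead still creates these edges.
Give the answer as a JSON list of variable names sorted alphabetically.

Answer: ["b", "j", "x"]

Analysis:
Block summaries:
  L0: {b,m} / ∅
  L1: {b} / ∅
  L2: {j,m,x} / ∅
  L3: {k,x} / {j}
  L4: {m} / ∅
  L5: {c} / {b}
  L6: {j} / {j}
  L7: {j,k} / ∅

Backward fixpoint:
  L0: in=∅ out={b}
  L1: in=∅ out=∅
  L2: in={b} out={b,j}
  L3: in={b,j} out={b,j}
  L4: in={j} out={j}
  L5: in={b,j} out={j}
  L6: in={j} out=∅
  L7: in=∅ out=∅

Interfere edges:
  b↔{j,k,m,x}
  c↔{j}
  j↔{b,c,k,m,x}
  k↔{b,j,x}
  m↔{b,j,x}
  x↔{b,j,k,m}

N(m) = ["b", "j", "x"]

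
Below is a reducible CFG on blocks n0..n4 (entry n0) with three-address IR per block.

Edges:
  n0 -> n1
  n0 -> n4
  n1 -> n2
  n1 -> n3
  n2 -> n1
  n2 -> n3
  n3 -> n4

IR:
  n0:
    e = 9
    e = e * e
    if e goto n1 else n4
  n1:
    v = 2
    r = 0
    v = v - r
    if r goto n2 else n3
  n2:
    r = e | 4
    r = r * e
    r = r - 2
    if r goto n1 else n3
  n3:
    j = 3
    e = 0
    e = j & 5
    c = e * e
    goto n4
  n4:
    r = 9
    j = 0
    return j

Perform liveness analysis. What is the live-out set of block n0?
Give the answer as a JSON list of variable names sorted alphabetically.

Answer: ["e"]

Working:
Per-block:
  n0: def={e} ue=∅
  n1: def={r,v} ue=∅
  n2: def={r} ue={e}
  n3: def={c,e,j} ue=∅
  n4: def={j,r} ue=∅

Liveness:
  live n0: ∅→{e}
  live n1: {e}→{e}
  live n2: {e}→{e}
  live n3: ∅→∅
  live n4: ∅→∅

live-out(n0) = ["e"]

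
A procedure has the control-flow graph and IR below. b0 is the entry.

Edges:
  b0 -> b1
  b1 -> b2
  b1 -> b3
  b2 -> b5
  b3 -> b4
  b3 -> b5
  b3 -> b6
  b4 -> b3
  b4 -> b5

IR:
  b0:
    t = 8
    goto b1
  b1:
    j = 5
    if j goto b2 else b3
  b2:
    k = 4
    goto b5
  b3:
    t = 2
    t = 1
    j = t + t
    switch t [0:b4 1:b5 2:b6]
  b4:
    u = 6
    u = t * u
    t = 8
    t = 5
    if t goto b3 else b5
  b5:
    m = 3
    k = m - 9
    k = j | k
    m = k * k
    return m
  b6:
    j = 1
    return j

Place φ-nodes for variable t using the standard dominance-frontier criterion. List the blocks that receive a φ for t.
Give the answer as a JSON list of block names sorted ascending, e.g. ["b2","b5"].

idom tree: b1←b0 b2←b1 b3←b1 b4←b3 b5←b1 b6←b3
Join-block Dom:
  b3: preds {b1,b4}: {b0,b1} ∩ {b0,b1,b3,b4} = {b0,b1}; idom=b1
  b5: preds {b2,b3,b4}: {b0,b1,b2} ∩ {b0,b1,b3} ∩ {b0,b1,b3,b4} = {b0,b1}; idom=b1

Frontier:
  b3←b1: walk · to b1
  b3←b4: walk b4→b3 to b1
  b5←b2: walk b2 to b1
  b5←b3: walk b3 to b1
  b5←b4: walk b4→b3 to b1
  DF(b0)=∅
  DF(b1)=∅
  DF(b2)={b5}
  DF(b3)={b3,b5}
  DF(b4)={b3,b5}
  DF(b5)=∅
  DF(b6)=∅

φ for t: defs {b0,b3,b4}
  DF⁺ = {b3,b5}

Answer: ["b3", "b5"]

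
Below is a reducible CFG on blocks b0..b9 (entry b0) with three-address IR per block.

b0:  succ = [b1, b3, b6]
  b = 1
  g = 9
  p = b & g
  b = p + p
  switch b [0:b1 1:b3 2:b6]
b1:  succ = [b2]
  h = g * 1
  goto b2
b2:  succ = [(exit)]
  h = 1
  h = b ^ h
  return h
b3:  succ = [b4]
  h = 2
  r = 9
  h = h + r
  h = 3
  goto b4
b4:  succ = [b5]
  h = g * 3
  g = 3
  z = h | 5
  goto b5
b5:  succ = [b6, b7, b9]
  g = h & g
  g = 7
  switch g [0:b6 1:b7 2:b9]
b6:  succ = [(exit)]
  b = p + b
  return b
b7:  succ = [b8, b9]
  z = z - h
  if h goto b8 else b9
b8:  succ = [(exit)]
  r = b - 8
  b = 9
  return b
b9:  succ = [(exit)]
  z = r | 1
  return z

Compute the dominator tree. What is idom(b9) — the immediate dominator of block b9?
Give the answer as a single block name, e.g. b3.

idom tree: b1←b0 b2←b1 b3←b0 b4←b3 b5←b4 b6←b0 b7←b5 b8←b7 b9←b5
Dom at joins:
  b6: preds {b0,b5}: {b0} ∩ {b0,b3,b4,b5} = {b0}; idom=b0
  b9: preds {b5,b7}: {b0,b3,b4,b5} ∩ {b0,b3,b4,b5,b7} = {b0,b3,b4,b5}; idom=b5

idom(b9) = b5

Answer: b5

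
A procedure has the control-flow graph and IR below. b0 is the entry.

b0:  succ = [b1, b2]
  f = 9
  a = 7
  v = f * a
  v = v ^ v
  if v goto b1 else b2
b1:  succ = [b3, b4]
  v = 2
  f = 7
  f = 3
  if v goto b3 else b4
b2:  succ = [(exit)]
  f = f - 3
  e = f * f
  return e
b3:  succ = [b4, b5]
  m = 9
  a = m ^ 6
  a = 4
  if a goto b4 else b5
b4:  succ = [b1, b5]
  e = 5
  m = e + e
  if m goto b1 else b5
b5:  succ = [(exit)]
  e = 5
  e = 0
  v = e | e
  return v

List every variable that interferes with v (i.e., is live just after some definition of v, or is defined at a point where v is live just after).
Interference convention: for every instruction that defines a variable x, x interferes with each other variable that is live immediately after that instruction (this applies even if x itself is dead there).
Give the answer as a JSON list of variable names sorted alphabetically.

Answer: ["f"]

Working:
Block summaries:
  b0 def {a,f,v} use ∅
  b1 def {f,v} use ∅
  b2 def {e,f} use {f}
  b3 def {a,m} use ∅
  b4 def {e,m} use ∅
  b5 def {e,v} use ∅

Live sets:
  live b0: ∅→{f}
  live b1: ∅→∅
  live b2: {f}→∅
  live b3: ∅→∅
  live b4: ∅→∅
  live b5: ∅→∅

Interfere edges:
  a — {f}
  e — ∅
  f — {a,v}
  m — ∅
  v — {f}

N(v) = ["f"]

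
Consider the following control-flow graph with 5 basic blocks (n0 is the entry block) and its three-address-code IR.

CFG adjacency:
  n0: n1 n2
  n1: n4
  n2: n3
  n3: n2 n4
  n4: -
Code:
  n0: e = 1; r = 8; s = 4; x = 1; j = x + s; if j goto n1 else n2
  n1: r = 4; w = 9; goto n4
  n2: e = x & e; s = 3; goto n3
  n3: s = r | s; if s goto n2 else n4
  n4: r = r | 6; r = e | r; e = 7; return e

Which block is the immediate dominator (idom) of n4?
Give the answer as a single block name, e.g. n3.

Answer: n0

Analysis:
idom tree: n1←n0 n2←n0 n3←n2 n4←n0
Join-block Dom:
  n2: preds {n0,n3}: {n0} ∩ {n0,n2,n3} = {n0}; idom=n0
  n4: preds {n1,n3}: {n0,n1} ∩ {n0,n2,n3} = {n0}; idom=n0

idom(n4) = n0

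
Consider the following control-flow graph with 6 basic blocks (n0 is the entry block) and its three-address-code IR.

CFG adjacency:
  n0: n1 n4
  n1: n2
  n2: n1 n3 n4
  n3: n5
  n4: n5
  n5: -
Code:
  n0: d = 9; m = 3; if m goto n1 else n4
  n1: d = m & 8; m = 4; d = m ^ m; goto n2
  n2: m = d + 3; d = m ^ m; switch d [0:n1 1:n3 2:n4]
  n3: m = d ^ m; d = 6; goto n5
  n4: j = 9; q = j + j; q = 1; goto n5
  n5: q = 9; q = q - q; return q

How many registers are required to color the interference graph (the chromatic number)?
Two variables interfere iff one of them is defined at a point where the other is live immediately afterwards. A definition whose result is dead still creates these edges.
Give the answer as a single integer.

Answer: 2

Working:
def/use:
  n0: {d,m} / ∅
  n1: {d,m} / {m}
  n2: {d,m} / {d}
  n3: {d,m} / {d,m}
  n4: {j,q} / ∅
  n5: {q} / ∅

Live sets:
  n0: in=∅ out={m}
  n1: in={m} out={d}
  n2: in={d} out={d,m}
  n3: in={d,m} out=∅
  n4: in=∅ out=∅
  n5: in=∅ out=∅

Interfere edges:
  d — {m}
  j — ∅
  m — {d}
  q — ∅

Registers:
  lower bound: {d,m} mutually conflict ⇒ χ ≥ 2
  assign d→c0 j→c0 m→c1 q→c0 — no edge inside a register ⇒ χ ≤ 2
  χ = 2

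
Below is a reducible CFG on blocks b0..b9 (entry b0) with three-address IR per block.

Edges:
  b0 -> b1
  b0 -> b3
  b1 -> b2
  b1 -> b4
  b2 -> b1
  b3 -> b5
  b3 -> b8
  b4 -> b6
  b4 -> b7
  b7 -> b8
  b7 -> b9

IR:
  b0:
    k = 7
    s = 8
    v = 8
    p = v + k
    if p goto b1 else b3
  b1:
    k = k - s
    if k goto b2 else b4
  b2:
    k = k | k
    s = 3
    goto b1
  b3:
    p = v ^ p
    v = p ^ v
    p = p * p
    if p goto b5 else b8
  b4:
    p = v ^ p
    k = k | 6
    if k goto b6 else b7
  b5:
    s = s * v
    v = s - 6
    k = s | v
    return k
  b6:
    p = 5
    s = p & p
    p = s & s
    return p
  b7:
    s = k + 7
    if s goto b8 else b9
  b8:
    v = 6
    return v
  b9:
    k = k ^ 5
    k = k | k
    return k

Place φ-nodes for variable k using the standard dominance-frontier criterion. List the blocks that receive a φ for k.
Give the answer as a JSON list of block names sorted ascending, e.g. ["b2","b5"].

idom tree: b1←b0 b2←b1 b3←b0 b4←b1 b5←b3 b6←b4 b7←b4 b8←b0 b9←b7
Dom∩ at merges:
  b1: preds {b0,b2}: {b0} ∩ {b0,b1,b2} = {b0}; idom=b0
  b8: preds {b3,b7}: {b0,b3} ∩ {b0,b1,b4,b7} = {b0}; idom=b0

DF walk-up:
  b1←b0: walk · to b0
  b1←b2: walk b2→b1 to b0
  b8←b3: walk b3 to b0
  b8←b7: walk b7→b4→b1 to b0
  DF(b0)=∅
  DF(b1)={b1,b8}
  DF(b2)={b1}
  DF(b3)={b8}
  DF(b4)={b8}
  DF(b5)=∅
  DF(b6)=∅
  DF(b7)={b8}
  DF(b8)=∅
  DF(b9)=∅

φ for k: defs {b0,b1,b2,b4,b5,b9}
  DF⁺ = {b1,b8}

Answer: ["b1", "b8"]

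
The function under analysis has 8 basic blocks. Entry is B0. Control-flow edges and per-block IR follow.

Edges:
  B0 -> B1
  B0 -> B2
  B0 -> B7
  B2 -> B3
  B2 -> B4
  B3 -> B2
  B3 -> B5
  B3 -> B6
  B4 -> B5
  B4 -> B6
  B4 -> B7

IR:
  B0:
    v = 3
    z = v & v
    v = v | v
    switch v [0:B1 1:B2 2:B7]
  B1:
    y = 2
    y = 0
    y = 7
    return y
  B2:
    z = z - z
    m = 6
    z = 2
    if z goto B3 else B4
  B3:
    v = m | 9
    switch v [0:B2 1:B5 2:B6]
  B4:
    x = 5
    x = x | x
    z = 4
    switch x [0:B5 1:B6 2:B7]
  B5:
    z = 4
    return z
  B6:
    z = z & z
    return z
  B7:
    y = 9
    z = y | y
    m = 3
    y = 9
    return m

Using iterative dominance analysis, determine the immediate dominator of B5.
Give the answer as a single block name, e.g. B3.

Answer: B2

Derivation:
idom tree: B1←B0 B2←B0 B3←B2 B4←B2 B5←B2 B6←B2 B7←B0
Dom∩ at merges:
  B2: preds {B0,B3}: {B0} ∩ {B0,B2,B3} = {B0}; idom=B0
  B5: preds {B3,B4}: {B0,B2,B3} ∩ {B0,B2,B4} = {B0,B2}; idom=B2
  B6: preds {B3,B4}: {B0,B2,B3} ∩ {B0,B2,B4} = {B0,B2}; idom=B2
  B7: preds {B0,B4}: {B0} ∩ {B0,B2,B4} = {B0}; idom=B0

idom(B5) = B2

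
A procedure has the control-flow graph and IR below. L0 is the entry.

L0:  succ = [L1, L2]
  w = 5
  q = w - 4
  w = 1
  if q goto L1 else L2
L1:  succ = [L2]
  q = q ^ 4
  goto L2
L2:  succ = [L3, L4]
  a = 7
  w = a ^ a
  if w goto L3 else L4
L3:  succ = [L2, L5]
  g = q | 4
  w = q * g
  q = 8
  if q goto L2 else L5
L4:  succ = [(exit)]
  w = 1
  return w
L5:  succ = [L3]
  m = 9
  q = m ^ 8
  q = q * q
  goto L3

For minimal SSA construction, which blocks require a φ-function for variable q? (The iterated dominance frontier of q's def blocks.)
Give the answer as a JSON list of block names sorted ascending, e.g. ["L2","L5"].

idom tree: L1←L0 L2←L0 L3←L2 L4←L2 L5←L3
Dom∩ at merges:
  L2: preds {L0,L1,L3}: {L0} ∩ {L0,L1} ∩ {L0,L2,L3} = {L0}; idom=L0
  L3: preds {L2,L5}: {L0,L2} ∩ {L0,L2,L3,L5} = {L0,L2}; idom=L2

Frontier:
  join L2 pred L0: · stop@L0
  join L2 pred L1: L1 stop@L0
  join L2 pred L3: L3→L2 stop@L0
  join L3 pred L2: · stop@L2
  join L3 pred L5: L5→L3 stop@L2
  DF(L0)=∅
  DF(L1)={L2}
  DF(L2)={L2}
  DF(L3)={L2,L3}
  DF(L4)=∅
  DF(L5)={L3}

φ for q: defs {L0,L1,L3,L5}
  DF⁺ = {L2,L3}

Answer: ["L2", "L3"]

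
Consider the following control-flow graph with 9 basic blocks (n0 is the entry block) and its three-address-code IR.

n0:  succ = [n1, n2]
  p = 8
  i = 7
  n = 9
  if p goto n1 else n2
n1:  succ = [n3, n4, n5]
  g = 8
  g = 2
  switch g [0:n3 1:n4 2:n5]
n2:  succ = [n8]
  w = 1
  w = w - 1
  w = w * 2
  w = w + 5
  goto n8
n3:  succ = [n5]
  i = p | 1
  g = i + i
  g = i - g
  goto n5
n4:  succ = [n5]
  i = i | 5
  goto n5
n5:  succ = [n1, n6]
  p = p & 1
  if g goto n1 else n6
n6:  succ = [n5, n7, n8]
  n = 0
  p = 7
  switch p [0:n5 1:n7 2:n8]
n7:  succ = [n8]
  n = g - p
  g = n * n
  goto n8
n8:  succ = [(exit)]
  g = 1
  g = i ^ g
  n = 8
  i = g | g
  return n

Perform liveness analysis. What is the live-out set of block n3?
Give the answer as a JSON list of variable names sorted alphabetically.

Answer: ["g", "i", "p"]

Working:
def/use:
  n0: def={i,n,p} ue=∅
  n1: def={g} ue=∅
  n2: def={w} ue=∅
  n3: def={g,i} ue={p}
  n4: def={i} ue={i}
  n5: def={p} ue={g,p}
  n6: def={n,p} ue=∅
  n7: def={g,n} ue={g,p}
  n8: def={g,i,n} ue={i}

Live sets:
  n0: in=∅ out={i,p}
  n1: in={i,p} out={g,i,p}
  n2: in={i} out={i}
  n3: in={p} out={g,i,p}
  n4: in={g,i,p} out={g,i,p}
  n5: in={g,i,p} out={g,i,p}
  n6: in={g,i} out={g,i,p}
  n7: in={g,i,p} out={i}
  n8: in={i} out=∅

live-out(n3) = ["g", "i", "p"]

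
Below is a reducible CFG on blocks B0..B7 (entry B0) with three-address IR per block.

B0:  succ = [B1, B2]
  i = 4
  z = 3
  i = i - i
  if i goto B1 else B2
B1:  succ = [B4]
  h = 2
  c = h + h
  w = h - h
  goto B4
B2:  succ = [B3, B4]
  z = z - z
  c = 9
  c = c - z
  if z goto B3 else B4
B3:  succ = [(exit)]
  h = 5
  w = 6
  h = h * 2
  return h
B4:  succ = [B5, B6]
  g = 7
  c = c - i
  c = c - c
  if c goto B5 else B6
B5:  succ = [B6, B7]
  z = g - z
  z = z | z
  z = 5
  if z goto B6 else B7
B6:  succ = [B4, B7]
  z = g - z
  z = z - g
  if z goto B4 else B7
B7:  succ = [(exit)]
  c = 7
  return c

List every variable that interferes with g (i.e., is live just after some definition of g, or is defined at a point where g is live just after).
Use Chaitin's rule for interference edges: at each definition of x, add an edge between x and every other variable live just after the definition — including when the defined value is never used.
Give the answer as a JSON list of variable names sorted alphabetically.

Per-block:
  B0 def {i,z} use ∅
  B1 def {c,h,w} use ∅
  B2 def {c,z} use {z}
  B3 def {h,w} use ∅
  B4 def {c,g} use {c,i}
  B5 def {z} use {g,z}
  B6 def {z} use {g,z}
  B7 def {c} use ∅

Backward fixpoint:
  B0 li=∅ lo={i,z}
  B1 li={i,z} lo={c,i,z}
  B2 li={i,z} lo={c,i,z}
  B3 li=∅ lo=∅
  B4 li={c,i,z} lo={c,g,i,z}
  B5 li={c,g,i,z} lo={c,g,i,z}
  B6 li={c,g,i,z} lo={c,i,z}
  B7 li=∅ lo=∅

Interference:
  c↔{g,h,i,w,z}
  g↔{c,i,z}
  h↔{c,i,w,z}
  i↔{c,g,h,w,z}
  w↔{c,h,i,z}
  z↔{c,g,h,i,w}

N(g) = ["c", "i", "z"]

Answer: ["c", "i", "z"]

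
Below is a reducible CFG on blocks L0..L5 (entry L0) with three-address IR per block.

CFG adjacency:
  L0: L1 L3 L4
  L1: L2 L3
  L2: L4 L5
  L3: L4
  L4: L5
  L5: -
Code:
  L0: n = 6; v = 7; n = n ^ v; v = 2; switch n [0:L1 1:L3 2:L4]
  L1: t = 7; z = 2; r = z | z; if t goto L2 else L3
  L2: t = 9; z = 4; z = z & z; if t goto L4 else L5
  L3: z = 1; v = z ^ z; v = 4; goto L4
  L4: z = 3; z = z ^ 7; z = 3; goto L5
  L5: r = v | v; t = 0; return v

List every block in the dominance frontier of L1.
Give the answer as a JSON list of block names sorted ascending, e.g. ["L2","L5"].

Answer: ["L3", "L4", "L5"]

Analysis:
idom tree: L1←L0 L2←L1 L3←L0 L4←L0 L5←L0
Dom∩ at merges:
  L3: preds {L0,L1}: {L0} ∩ {L0,L1} = {L0}; idom=L0
  L4: preds {L0,L2,L3}: {L0} ∩ {L0,L1,L2} ∩ {L0,L3} = {L0}; idom=L0
  L5: preds {L2,L4}: {L0,L1,L2} ∩ {L0,L4} = {L0}; idom=L0

DF walk-up:
  L3←L0: walk · to L0
  L3←L1: walk L1 to L0
  L4←L0: walk · to L0
  L4←L2: walk L2→L1 to L0
  L4←L3: walk L3 to L0
  L5←L2: walk L2→L1 to L0
  L5←L4: walk L4 to L0
  DF(L0)=∅
  DF(L1)={L3,L4,L5}
  DF(L2)={L4,L5}
  DF(L3)={L4}
  DF(L4)={L5}
  DF(L5)=∅

DF(L1) = ["L3", "L4", "L5"]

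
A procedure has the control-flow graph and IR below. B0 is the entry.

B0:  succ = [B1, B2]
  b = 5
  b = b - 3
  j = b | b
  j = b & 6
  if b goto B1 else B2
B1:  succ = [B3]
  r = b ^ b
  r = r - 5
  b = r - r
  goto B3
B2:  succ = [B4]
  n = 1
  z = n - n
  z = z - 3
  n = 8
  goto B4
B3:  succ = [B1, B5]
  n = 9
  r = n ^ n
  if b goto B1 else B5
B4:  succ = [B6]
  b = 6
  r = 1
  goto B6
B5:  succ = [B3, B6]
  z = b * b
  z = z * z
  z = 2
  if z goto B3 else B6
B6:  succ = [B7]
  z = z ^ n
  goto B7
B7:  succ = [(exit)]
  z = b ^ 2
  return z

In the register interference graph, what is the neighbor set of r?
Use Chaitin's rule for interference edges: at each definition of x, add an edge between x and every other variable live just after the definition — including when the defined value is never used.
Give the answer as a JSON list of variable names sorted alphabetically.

Answer: ["b", "n", "z"]

Analysis:
Per-block:
  B0 def {b,j} use ∅
  B1 def {b,r} use {b}
  B2 def {n,z} use ∅
  B3 def {n,r} use {b}
  B4 def {b,r} use ∅
  B5 def {z} use {b}
  B6 def {z} use {n,z}
  B7 def {z} use {b}

Backward fixpoint:
  live B0: ∅→{b}
  live B1: {b}→{b}
  live B2: ∅→{n,z}
  live B3: {b}→{b,n}
  live B4: {n,z}→{b,n,z}
  live B5: {b,n}→{b,n,z}
  live B6: {b,n,z}→{b}
  live B7: {b}→∅

Conflict graph:
  b: {j,n,r,z}
  j: {b}
  n: {b,r,z}
  r: {b,n,z}
  z: {b,n,r}

N(r) = ["b", "n", "z"]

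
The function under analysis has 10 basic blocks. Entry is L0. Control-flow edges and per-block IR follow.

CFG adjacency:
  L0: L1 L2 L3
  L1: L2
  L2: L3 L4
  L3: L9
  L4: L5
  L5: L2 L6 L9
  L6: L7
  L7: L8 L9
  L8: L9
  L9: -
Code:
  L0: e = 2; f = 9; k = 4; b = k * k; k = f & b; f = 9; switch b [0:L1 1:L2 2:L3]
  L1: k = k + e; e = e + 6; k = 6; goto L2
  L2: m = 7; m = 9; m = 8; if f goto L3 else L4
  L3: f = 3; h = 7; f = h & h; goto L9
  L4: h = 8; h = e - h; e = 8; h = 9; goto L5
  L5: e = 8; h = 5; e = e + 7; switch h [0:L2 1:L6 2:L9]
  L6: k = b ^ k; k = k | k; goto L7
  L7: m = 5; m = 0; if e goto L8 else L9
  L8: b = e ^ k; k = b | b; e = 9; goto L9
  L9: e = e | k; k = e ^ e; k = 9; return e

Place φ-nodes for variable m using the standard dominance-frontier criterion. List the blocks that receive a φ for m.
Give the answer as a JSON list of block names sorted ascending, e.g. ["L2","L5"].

Answer: ["L2", "L3", "L9"]

Analysis:
idom tree: L1←L0 L2←L0 L3←L0 L4←L2 L5←L4 L6←L5 L7←L6 L8←L7 L9←L0
Join-block Dom:
  L2: preds {L0,L1,L5}: {L0} ∩ {L0,L1} ∩ {L0,L2,L4,L5} = {L0}; idom=L0
  L3: preds {L0,L2}: {L0} ∩ {L0,L2} = {L0}; idom=L0
  L9: preds {L3,L5,L7,L8}: {L0,L3} ∩ {L0,L2,L4,L5} ∩ {L0,L2,L4,L5,L6,L7} ∩ {L0,L2,L4,L5,L6,L7,L8} = {L0}; idom=L0

Frontier:
  L2←L0: walk · to L0
  L2←L1: walk L1 to L0
  L2←L5: walk L5→L4→L2 to L0
  L3←L0: walk · to L0
  L3←L2: walk L2 to L0
  L9←L3: walk L3 to L0
  L9←L5: walk L5→L4→L2 to L0
  L9←L7: walk L7→L6→L5→L4→L2 to L0
  L9←L8: walk L8→L7→L6→L5→L4→L2 to L0
  L0: DF=∅
  L1: DF={L2}
  L2: DF={L2,L3,L9}
  L3: DF={L9}
  L4: DF={L2,L9}
  L5: DF={L2,L9}
  L6: DF={L9}
  L7: DF={L9}
  L8: DF={L9}
  L9: DF=∅

φ for m: defs {L2,L7}
  DF⁺ = {L2,L3,L9}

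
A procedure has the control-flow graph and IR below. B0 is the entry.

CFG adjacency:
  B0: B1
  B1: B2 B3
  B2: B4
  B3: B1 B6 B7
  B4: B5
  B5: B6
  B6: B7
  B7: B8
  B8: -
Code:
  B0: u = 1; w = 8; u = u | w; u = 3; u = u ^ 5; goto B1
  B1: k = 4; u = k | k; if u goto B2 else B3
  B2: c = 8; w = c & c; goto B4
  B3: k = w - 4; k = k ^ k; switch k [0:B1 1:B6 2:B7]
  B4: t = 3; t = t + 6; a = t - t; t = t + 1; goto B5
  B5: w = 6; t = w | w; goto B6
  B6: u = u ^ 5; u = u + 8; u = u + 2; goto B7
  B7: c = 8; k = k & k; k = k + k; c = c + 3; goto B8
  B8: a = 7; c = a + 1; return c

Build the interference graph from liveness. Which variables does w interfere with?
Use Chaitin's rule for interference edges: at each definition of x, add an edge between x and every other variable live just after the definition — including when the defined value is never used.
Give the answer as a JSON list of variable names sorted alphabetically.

Per-block:
  B0 def {u,w} use ∅
  B1 def {k,u} use ∅
  B2 def {c,w} use ∅
  B3 def {k} use {w}
  B4 def {a,t} use ∅
  B5 def {t,w} use ∅
  B6 def {u} use {u}
  B7 def {c,k} use {k}
  B8 def {a,c} use ∅

Liveness:
  B0 li=∅ lo={w}
  B1 li={w} lo={k,u,w}
  B2 li={k,u} lo={k,u}
  B3 li={u,w} lo={k,u,w}
  B4 li={k,u} lo={k,u}
  B5 li={k,u} lo={k,u}
  B6 li={k,u} lo={k}
  B7 li={k} lo=∅
  B8 li=∅ lo=∅

Interfere edges:
  a — {k,t,u}
  c — {k,u}
  k — {a,c,t,u,w}
  t — {a,k,u}
  u — {a,c,k,t,w}
  w — {k,u}

N(w) = ["k", "u"]

Answer: ["k", "u"]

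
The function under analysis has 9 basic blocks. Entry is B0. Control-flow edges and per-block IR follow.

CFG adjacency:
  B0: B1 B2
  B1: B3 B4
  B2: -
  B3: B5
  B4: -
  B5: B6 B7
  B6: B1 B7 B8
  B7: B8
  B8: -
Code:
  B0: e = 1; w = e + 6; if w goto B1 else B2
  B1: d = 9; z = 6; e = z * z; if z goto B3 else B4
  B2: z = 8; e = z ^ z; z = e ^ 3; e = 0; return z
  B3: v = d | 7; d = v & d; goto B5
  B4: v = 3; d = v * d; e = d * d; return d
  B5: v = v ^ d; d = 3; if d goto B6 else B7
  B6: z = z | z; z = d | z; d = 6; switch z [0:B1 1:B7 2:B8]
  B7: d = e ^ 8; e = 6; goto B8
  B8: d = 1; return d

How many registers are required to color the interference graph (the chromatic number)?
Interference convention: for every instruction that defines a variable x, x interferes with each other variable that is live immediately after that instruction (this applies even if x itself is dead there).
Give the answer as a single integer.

Answer: 4

Working:
Per-block:
  B0: def={e,w} ue=∅
  B1: def={d,e,z} ue=∅
  B2: def={e,z} ue=∅
  B3: def={d,v} ue={d}
  B4: def={d,e,v} ue={d}
  B5: def={d,v} ue={d,v}
  B6: def={d,z} ue={d,z}
  B7: def={d,e} ue={e}
  B8: def={d} ue=∅

Liveness:
  B0: in=∅ out=∅
  B1: in=∅ out={d,e,z}
  B2: in=∅ out=∅
  B3: in={d,e,z} out={d,e,v,z}
  B4: in={d} out=∅
  B5: in={d,e,v,z} out={d,e,z}
  B6: in={d,e,z} out={e}
  B7: in={e} out=∅
  B8: in=∅ out=∅

Conflict graph:
  d — {e,v,z}
  e — {d,v,z}
  v — {d,e,z}
  w — ∅
  z — {d,e,v}

Chromatic number:
  lower bound: {d,e,v,z} mutually conflict ⇒ χ ≥ 4
  4-colouring: c0={d,w}  c1={e}  c2={v}  c3={z}
  χ = 4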